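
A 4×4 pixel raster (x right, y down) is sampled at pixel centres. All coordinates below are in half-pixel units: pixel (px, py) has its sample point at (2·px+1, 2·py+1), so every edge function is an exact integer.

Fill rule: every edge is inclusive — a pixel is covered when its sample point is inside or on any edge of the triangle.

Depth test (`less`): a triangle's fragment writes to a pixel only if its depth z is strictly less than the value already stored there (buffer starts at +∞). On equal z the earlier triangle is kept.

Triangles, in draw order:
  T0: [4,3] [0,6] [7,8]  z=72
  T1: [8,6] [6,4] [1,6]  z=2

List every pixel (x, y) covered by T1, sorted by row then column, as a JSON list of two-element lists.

T0:
  2·area = 29  (B↔C swapped to make it positive)
  edge (4, 3)→(7, 8): d=(3,5) inclusive
  edge (7, 8)→(0, 6): d=(-7,-2) inclusive
  edge (0, 6)→(4, 3): d=(4,-3) inclusive
    (1,2)@(3, 5): e=[11,13,5] → █
    (2,2)@(5, 5): e=[1,17,11] → █
    (3,2)@(7, 5): e=[-9,21,17] → ·
    (1,3)@(3, 7): e=[17,-1,13] → ·
    (2,3)@(5, 7): e=[7,3,19] → █
    (3,3)@(7, 7): e=[-3,7,25] → ·
  covered (3 px):
    · · · ·
    · · · ·
    · █ █ ·
    · · █ ·
T1:
  2·area = 14  (B↔C swapped to make it positive)
  edge (8, 6)→(1, 6): d=(-7,0) inclusive
  edge (1, 6)→(6, 4): d=(5,-2) inclusive
  edge (6, 4)→(8, 6): d=(2,2) inclusive
    (1,0)@(3, 1): e=[35,-21,0] → ·  [on edge]
    (2,1)@(5, 3): e=[21,-7,0] → ·  [on edge]
    (2,2)@(5, 5): e=[7,3,4] → █
    (3,2)@(7, 5): e=[7,7,0] → █  [on edge]
    (2,3)@(5, 7): e=[-7,13,8] → ·
    (3,3)@(7, 7): e=[-7,17,4] → ·
  covered (2 px):
    · · · ·
    · · · ·
    · · █ █
    · · · ·

Result: [[2,2],[3,2]]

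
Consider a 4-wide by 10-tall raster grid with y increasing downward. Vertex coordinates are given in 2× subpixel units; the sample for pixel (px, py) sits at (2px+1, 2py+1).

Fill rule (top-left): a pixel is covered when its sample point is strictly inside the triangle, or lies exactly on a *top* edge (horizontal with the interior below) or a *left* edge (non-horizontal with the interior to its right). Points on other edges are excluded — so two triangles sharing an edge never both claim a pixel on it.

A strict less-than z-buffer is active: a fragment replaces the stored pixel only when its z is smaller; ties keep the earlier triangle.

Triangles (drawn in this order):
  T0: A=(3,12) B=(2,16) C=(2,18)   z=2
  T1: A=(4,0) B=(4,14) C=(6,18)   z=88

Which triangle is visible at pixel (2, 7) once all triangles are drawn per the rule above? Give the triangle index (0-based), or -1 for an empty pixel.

T0:
  2·area = 2  (B↔C swapped to make it positive)
  edge (3, 12)→(2, 18): d=(-1,6) right/bottom  bias=-1
  edge (2, 18)→(2, 16): d=(0,-2) top-left  bias=+0
  edge (2, 16)→(3, 12): d=(1,-4) top-left  bias=+0
  covered (0 px):
    . . . .
    . . . .
    . . . .
    . . . .
    . . . .
    . . . .
    . . . .
    . . . .
    . . . .
    . . . .
T1:
  2·area = 28  (B↔C swapped to make it positive)
  edge (4, 0)→(6, 18): d=(2,18) right/bottom  bias=-1
  edge (6, 18)→(4, 14): d=(-2,-4) top-left  bias=+0
  edge (4, 14)→(4, 0): d=(0,-14) top-left  bias=+0
    (2,4)@(5, 9): e=[0,14,14] → .  [on edge]
    (2,5)@(5, 11): e=[4,10,14] → X
    (3,5)@(7, 11): e=[-32,18,42] → .
    (2,6)@(5, 13): e=[8,6,14] → X
    (3,6)@(7, 13): e=[-28,14,42] → .
    (2,7)@(5, 15): e=[12,2,14] → X
    (3,7)@(7, 15): e=[-24,10,42] → .
    (2,8)@(5, 17): e=[16,-2,14] → .
  covered (3 px):
    . . . .
    . . . .
    . . . .
    . . . .
    . . . .
    . . X .
    . . X .
    . . X .
    . . . .
    . . . .

Z-buffer (winner per pixel, '.' = empty):
  . . . .
  . . . .
  . . . .
  . . . .
  . . . .
  . . 1 .
  . . 1 .
  . . 1 .
  . . . .
  . . . .

Final: 1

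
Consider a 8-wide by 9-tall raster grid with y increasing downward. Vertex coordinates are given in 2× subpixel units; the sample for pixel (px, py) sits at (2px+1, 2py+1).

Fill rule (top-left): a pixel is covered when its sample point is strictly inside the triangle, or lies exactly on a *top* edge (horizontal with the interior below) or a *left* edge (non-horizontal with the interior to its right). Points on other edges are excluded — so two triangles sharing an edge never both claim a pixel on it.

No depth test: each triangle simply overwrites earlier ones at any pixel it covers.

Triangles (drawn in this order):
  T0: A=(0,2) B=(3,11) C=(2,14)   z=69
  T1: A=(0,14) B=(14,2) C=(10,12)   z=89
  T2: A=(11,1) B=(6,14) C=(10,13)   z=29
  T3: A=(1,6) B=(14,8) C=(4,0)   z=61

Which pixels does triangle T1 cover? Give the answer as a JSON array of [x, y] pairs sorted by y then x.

T0:
  2·area = 18
  edge (0, 2)→(3, 11): d=(3,9) right/bottom  bias=-1
  edge (3, 11)→(2, 14): d=(-1,3) right/bottom  bias=-1
  edge (2, 14)→(0, 2): d=(-2,-12) top-left  bias=+0
    (0,2)@(1, 5): e=[0,12,6] → ·  [on edge]
    (2,2)@(5, 5): e=[-36,0,54] → ·  [on edge]
    (0,3)@(1, 7): e=[6,10,2] → █
    (1,3)@(3, 7): e=[-12,4,26] → ·
    (0,4)@(1, 9): e=[12,8,-2] → ·
    (1,5)@(3, 11): e=[0,0,18] → ·  [on edge]
    (0,8)@(1, 17): e=[36,0,-18] → ·  [on edge]
    (2,8)@(5, 17): e=[0,-12,30] → ·  [on edge]
  covered (1 px):
    · · · · · · · ·
    · · · · · · · ·
    · · · · · · · ·
    █ · · · · · · ·
    · · · · · · · ·
    · · · · · · · ·
    · · · · · · · ·
    · · · · · · · ·
    · · · · · · · ·
T1:
  2·area = 92
  edge (0, 14)→(14, 2): d=(14,-12) top-left  bias=+0
  edge (14, 2)→(10, 12): d=(-4,10) right/bottom  bias=-1
  edge (10, 12)→(0, 14): d=(-10,2) right/bottom  bias=-1
    (6,1)@(13, 3): e=[2,6,84] → █
    (7,1)@(15, 3): e=[26,-14,80] → ·
    (5,2)@(11, 5): e=[6,18,68] → █
    (6,2)@(13, 5): e=[30,-2,64] → ·
    (4,3)@(9, 7): e=[10,30,52] → █
    (6,3)@(13, 7): e=[58,-10,44] → ·
    (3,4)@(7, 9): e=[14,42,36] → █
    (6,4)@(13, 9): e=[86,-18,24] → ·
    (2,5)@(5, 11): e=[18,54,20] → █
    (5,5)@(11, 11): e=[90,-6,8] → ·
    (7,5)@(15, 11): e=[138,-46,0] → ·  [on edge]
    (1,6)@(3, 13): e=[22,66,4] → █
    (2,6)@(5, 13): e=[46,46,0] → ·  [on edge]
  covered (11 px):
    · · · · · · · ·
    · · · · · · █ ·
    · · · · · █ · ·
    · · · · █ █ · ·
    · · · █ █ █ · ·
    · · █ █ █ · · ·
    · █ · · · · · ·
    · · · · · · · ·
    · · · · · · · ·
T2:
  2·area = 47  (B↔C swapped to make it positive)
  edge (11, 1)→(10, 13): d=(-1,12) right/bottom  bias=-1
  edge (10, 13)→(6, 14): d=(-4,1) right/bottom  bias=-1
  edge (6, 14)→(11, 1): d=(5,-13) top-left  bias=+0
    (5,0)@(11, 1): e=[0,47,0] → ·  [on edge]
    (4,3)@(9, 7): e=[18,25,4] → █
    (5,3)@(11, 7): e=[-6,23,30] → ·
    (4,4)@(9, 9): e=[16,17,14] → █
    (5,4)@(11, 9): e=[-8,15,40] → ·
    (4,5)@(9, 11): e=[14,9,24] → █
    (5,5)@(11, 11): e=[-10,7,50] → ·
    (3,6)@(7, 13): e=[36,3,8] → █
    (5,6)@(11, 13): e=[-12,-1,60] → ·
    (3,7)@(7, 15): e=[34,-5,18] → ·
    (4,7)@(9, 15): e=[10,-7,44] → ·
  covered (5 px):
    · · · · · · · ·
    · · · · · · · ·
    · · · · · · · ·
    · · · · █ · · ·
    · · · · █ · · ·
    · · · · █ · · ·
    · · · █ █ · · ·
    · · · · · · · ·
    · · · · · · · ·
T3:
  2·area = 84  (B↔C swapped to make it positive)
  edge (1, 6)→(4, 0): d=(3,-6) top-left  bias=+0
  edge (4, 0)→(14, 8): d=(10,8) right/bottom  bias=-1
  edge (14, 8)→(1, 6): d=(-13,-2) top-left  bias=+0
    (2,0)@(5, 1): e=[9,2,73] → █
    (3,0)@(7, 1): e=[21,-14,77] → ·
    (1,1)@(3, 3): e=[3,38,43] → █
    (3,1)@(7, 3): e=[27,6,51] → █
    (4,1)@(9, 3): e=[39,-10,55] → ·
    (1,2)@(3, 5): e=[9,58,17] → █
    (4,2)@(9, 5): e=[45,10,29] → █
    (5,2)@(11, 5): e=[57,-6,33] → ·
    (1,3)@(3, 7): e=[15,78,-9] → ·
    (2,3)@(5, 7): e=[27,62,-5] → ·
    (3,3)@(7, 7): e=[39,46,-1] → ·
    (4,3)@(9, 7): e=[51,30,3] → █
  covered (10 px):
    · · █ · · · · ·
    · █ █ █ · · · ·
    · █ █ █ █ · · ·
    · · · · █ █ · ·
    · · · · · · · ·
    · · · · · · · ·
    · · · · · · · ·
    · · · · · · · ·
    · · · · · · · ·

Final: [[6,1],[5,2],[4,3],[5,3],[3,4],[4,4],[5,4],[2,5],[3,5],[4,5],[1,6]]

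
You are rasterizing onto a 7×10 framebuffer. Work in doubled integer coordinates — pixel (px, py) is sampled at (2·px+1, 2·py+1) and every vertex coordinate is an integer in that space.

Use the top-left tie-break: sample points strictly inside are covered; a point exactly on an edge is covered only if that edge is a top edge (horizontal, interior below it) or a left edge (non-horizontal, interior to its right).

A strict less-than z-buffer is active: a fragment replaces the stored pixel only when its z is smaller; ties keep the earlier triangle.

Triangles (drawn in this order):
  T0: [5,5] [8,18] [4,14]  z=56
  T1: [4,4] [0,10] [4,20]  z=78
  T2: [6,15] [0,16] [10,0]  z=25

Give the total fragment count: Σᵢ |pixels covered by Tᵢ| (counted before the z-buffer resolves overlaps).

T0:
  2·area = 40
  edge (5, 5)→(8, 18): d=(3,13) right/bottom  bias=-1
  edge (8, 18)→(4, 14): d=(-4,-4) top-left  bias=+0
  edge (4, 14)→(5, 5): d=(1,-9) top-left  bias=+0
    (2,2)@(5, 5): e=[0,40,0] → ·  [on edge]
    (2,3)@(5, 7): e=[6,32,2] → #
    (3,3)@(7, 7): e=[-20,40,20] → ·
    (2,4)@(5, 9): e=[12,24,4] → #
    (3,4)@(7, 9): e=[-14,32,22] → ·
    (0,5)@(1, 11): e=[70,0,-30] → ·  [on edge]
    (2,5)@(5, 11): e=[18,16,6] → #
    (3,5)@(7, 11): e=[-8,24,24] → ·
    (1,6)@(3, 13): e=[50,0,-10] → ·  [on edge]
    (2,6)@(5, 13): e=[24,8,8] → #
    (3,6)@(7, 13): e=[-2,16,26] → ·
    (2,7)@(5, 15): e=[30,0,10] → #  [on edge]
    (3,8)@(7, 17): e=[10,0,30] → #  [on edge]
    (4,9)@(9, 19): e=[-10,0,50] → ·  [on edge]
  covered (7 px):
    · · · · · · ·
    · · · · · · ·
    · · · · · · ·
    · · # · · · ·
    · · # · · · ·
    · · # · · · ·
    · · # · · · ·
    · · # # · · ·
    · · · # · · ·
    · · · · · · ·
T1:
  2·area = 64  (B↔C swapped to make it positive)
  edge (4, 4)→(4, 20): d=(0,16) right/bottom  bias=-1
  edge (4, 20)→(0, 10): d=(-4,-10) top-left  bias=+0
  edge (0, 10)→(4, 4): d=(4,-6) top-left  bias=+0
    (1,3)@(3, 7): e=[16,42,6] → #
    (2,3)@(5, 7): e=[-16,62,18] → ·
    (0,4)@(1, 9): e=[48,14,2] → #
    (2,4)@(5, 9): e=[-16,54,26] → ·
    (0,5)@(1, 11): e=[48,6,10] → #
    (2,5)@(5, 11): e=[-16,46,34] → ·
    (0,6)@(1, 13): e=[48,-2,18] → ·
    (1,6)@(3, 13): e=[16,18,30] → #
    (2,6)@(5, 13): e=[-16,38,42] → ·
    (1,7)@(3, 15): e=[16,10,38] → #
    (2,7)@(5, 15): e=[-16,30,50] → ·
    (1,8)@(3, 17): e=[16,2,46] → #
  covered (8 px):
    · · · · · · ·
    · · · · · · ·
    · · · · · · ·
    · # · · · · ·
    # # · · · · ·
    # # · · · · ·
    · # · · · · ·
    · # · · · · ·
    · # · · · · ·
    · · · · · · ·
T2:
  2·area = 86
  edge (6, 15)→(0, 16): d=(-6,1) right/bottom  bias=-1
  edge (0, 16)→(10, 0): d=(10,-16) top-left  bias=+0
  edge (10, 0)→(6, 15): d=(-4,15) right/bottom  bias=-1
    (4,1)@(9, 3): e=[69,14,3] → #
    (5,1)@(11, 3): e=[67,46,-27] → ·
    (3,2)@(7, 5): e=[59,2,25] → #
    (4,2)@(9, 5): e=[57,34,-5] → ·
    (3,3)@(7, 7): e=[47,22,17] → #
    (4,3)@(9, 7): e=[45,54,-13] → ·
    (2,4)@(5, 9): e=[37,10,39] → #
    (4,4)@(9, 9): e=[33,74,-21] → ·
    (2,5)@(5, 11): e=[25,30,31] → #
    (4,5)@(9, 11): e=[21,94,-29] → ·
    (1,6)@(3, 13): e=[15,18,53] → #
    (3,6)@(7, 13): e=[11,82,-7] → ·
  covered (12 px):
    · · · · · · ·
    · · · · # · ·
    · · · # · · ·
    · · · # · · ·
    · · # # · · ·
    · · # # · · ·
    · # # · · · ·
    # # # · · · ·
    · · · · · · ·
    · · · · · · ·

Final: 27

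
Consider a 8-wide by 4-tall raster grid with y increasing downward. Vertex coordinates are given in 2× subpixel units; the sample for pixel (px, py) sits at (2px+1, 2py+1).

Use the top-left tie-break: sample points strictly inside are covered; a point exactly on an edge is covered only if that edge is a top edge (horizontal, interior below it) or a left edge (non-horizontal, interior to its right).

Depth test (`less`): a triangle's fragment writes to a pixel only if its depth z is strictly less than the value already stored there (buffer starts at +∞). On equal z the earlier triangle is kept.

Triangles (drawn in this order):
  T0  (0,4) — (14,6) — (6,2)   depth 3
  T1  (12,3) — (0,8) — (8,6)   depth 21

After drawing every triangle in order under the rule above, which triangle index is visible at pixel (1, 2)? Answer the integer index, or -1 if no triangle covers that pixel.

T0:
  2·area = 40  (B↔C swapped to make it positive)
  edge (0, 4)→(6, 2): d=(6,-2) top-left  bias=+0
  edge (6, 2)→(14, 6): d=(8,4) right/bottom  bias=-1
  edge (14, 6)→(0, 4): d=(-14,-2) top-left  bias=+0
    (4,0)@(9, 1): e=[0,-20,60] → ·  [on edge]
    (1,1)@(3, 3): e=[0,20,20] → #  [on edge]
    (2,1)@(5, 3): e=[4,12,24] → #
    (3,1)@(7, 3): e=[8,4,28] → #
    (4,1)@(9, 3): e=[12,-4,32] → ·
    (1,2)@(3, 5): e=[12,36,-8] → ·
    (2,2)@(5, 5): e=[16,28,-4] → ·
    (3,2)@(7, 5): e=[20,20,0] → #  [on edge]
    (4,2)@(9, 5): e=[24,12,4] → #
    (5,2)@(11, 5): e=[28,4,8] → #
    (6,2)@(13, 5): e=[32,-4,12] → ·
    (3,3)@(7, 7): e=[32,36,-28] → ·
  covered (6 px):
    · · · · · · · ·
    · # # # · · · ·
    · · · # # # · ·
    · · · · · · · ·
T1:
  2·area = 16  (B↔C swapped to make it positive)
  edge (12, 3)→(8, 6): d=(-4,3) right/bottom  bias=-1
  edge (8, 6)→(0, 8): d=(-8,2) right/bottom  bias=-1
  edge (0, 8)→(12, 3): d=(12,-5) top-left  bias=+0
    (4,2)@(9, 5): e=[1,6,9] → #
    (5,2)@(11, 5): e=[-5,2,19] → ·
    (1,3)@(3, 7): e=[11,2,3] → #
    (2,3)@(5, 7): e=[5,-2,13] → ·
    (4,3)@(9, 7): e=[-7,-10,33] → ·
  covered (2 px):
    · · · · · · · ·
    · · · · · · · ·
    · · · · # · · ·
    · # · · · · · ·

Z-buffer (winner per pixel, '.' = empty):
  . . . . . . . .
  . 0 0 0 . . . .
  . . . 0 0 0 . .
  . 1 . . . . . .

Final: -1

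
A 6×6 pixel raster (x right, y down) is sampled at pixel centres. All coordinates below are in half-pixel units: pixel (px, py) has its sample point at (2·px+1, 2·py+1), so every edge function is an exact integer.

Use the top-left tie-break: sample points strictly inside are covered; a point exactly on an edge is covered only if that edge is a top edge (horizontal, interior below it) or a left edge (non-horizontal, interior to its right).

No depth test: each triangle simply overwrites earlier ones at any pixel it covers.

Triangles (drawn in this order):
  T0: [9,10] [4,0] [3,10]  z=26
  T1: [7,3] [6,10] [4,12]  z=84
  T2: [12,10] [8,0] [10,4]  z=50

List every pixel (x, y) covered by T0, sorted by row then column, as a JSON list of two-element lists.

T0:
  2·area = 60  (B↔C swapped to make it positive)
  edge (9, 10)→(3, 10): d=(-6,0) right/bottom  bias=-1
  edge (3, 10)→(4, 0): d=(1,-10) top-left  bias=+0
  edge (4, 0)→(9, 10): d=(5,10) right/bottom  bias=-1
    (2,1)@(5, 3): e=[42,13,5] → █
    (3,1)@(7, 3): e=[42,33,-15] → ·
    (2,2)@(5, 5): e=[30,15,15] → █
    (3,2)@(7, 5): e=[30,35,-5] → ·
    (2,3)@(5, 7): e=[18,17,25] → █
    (3,3)@(7, 7): e=[18,37,5] → █
    (4,3)@(9, 7): e=[18,57,-15] → ·
    (2,4)@(5, 9): e=[6,19,35] → █
    (4,4)@(9, 9): e=[6,59,-5] → ·
    (2,5)@(5, 11): e=[-6,21,45] → ·
    (3,5)@(7, 11): e=[-6,41,25] → ·
  covered (6 px):
    · · · · · ·
    · · █ · · ·
    · · █ · · ·
    · · █ █ · ·
    · · █ █ · ·
    · · · · · ·
T1:
  2·area = 12
  edge (7, 3)→(6, 10): d=(-1,7) right/bottom  bias=-1
  edge (6, 10)→(4, 12): d=(-2,2) right/bottom  bias=-1
  edge (4, 12)→(7, 3): d=(3,-9) top-left  bias=+0
    (3,1)@(7, 3): e=[0,12,0] → ·  [on edge]
    (5,2)@(11, 5): e=[-30,0,42] → ·  [on edge]
    (4,3)@(9, 7): e=[-18,0,30] → ·  [on edge]
    (2,4)@(5, 9): e=[8,4,0] → █  [on edge]
    (3,4)@(7, 9): e=[-6,0,18] → ·  [on edge]
    (2,5)@(5, 11): e=[6,0,6] → ·  [on edge]
  covered (1 px):
    · · · · · ·
    · · · · · ·
    · · · · · ·
    · · · · · ·
    · · █ · · ·
    · · · · · ·
T2:
  2·area = 4
  edge (12, 10)→(8, 0): d=(-4,-10) top-left  bias=+0
  edge (8, 0)→(10, 4): d=(2,4) right/bottom  bias=-1
  edge (10, 4)→(12, 10): d=(2,6) right/bottom  bias=-1
    (4,0)@(9, 1): e=[6,-2,0] → ·  [on edge]
    (5,3)@(11, 7): e=[2,2,0] → ·  [on edge]
  covered (0 px):
    · · · · · ·
    · · · · · ·
    · · · · · ·
    · · · · · ·
    · · · · · ·
    · · · · · ·

Answer: [[2,1],[2,2],[2,3],[3,3],[2,4],[3,4]]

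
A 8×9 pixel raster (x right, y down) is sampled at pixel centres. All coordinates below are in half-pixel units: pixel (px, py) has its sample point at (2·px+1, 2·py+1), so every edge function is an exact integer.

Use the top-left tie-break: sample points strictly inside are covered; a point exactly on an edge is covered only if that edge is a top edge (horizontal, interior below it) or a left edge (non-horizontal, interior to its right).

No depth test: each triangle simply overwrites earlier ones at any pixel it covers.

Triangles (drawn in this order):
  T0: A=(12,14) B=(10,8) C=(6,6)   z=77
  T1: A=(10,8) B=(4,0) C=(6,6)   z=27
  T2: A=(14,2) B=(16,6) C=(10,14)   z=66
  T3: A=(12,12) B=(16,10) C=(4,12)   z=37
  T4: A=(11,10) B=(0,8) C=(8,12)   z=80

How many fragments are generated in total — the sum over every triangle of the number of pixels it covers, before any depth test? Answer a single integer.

T0:
  2·area = 20  (B↔C swapped to make it positive)
  edge (12, 14)→(6, 6): d=(-6,-8) top-left  bias=+0
  edge (6, 6)→(10, 8): d=(4,2) right/bottom  bias=-1
  edge (10, 8)→(12, 14): d=(2,6) right/bottom  bias=-1
    (4,2)@(9, 5): e=[30,-10,0] → .  [on edge]
    (3,3)@(7, 7): e=[2,2,16] → X
    (4,3)@(9, 7): e=[18,-2,4] → .
    (3,4)@(7, 9): e=[-10,10,20] → .
    (4,4)@(9, 9): e=[6,6,8] → X
    (5,4)@(11, 9): e=[22,2,-4] → .
    (4,5)@(9, 11): e=[-6,14,12] → .
    (5,5)@(11, 11): e=[10,10,0] → .  [on edge]
    (6,8)@(13, 17): e=[-10,30,0] → .  [on edge]
  covered (2 px):
    . . . . . . . .
    . . . . . . . .
    . . . . . . . .
    . . . X . . . .
    . . . . X . . .
    . . . . . . . .
    . . . . . . . .
    . . . . . . . .
    . . . . . . . .
T1:
  2·area = 20  (B↔C swapped to make it positive)
  edge (10, 8)→(6, 6): d=(-4,-2) top-left  bias=+0
  edge (6, 6)→(4, 0): d=(-2,-6) top-left  bias=+0
  edge (4, 0)→(10, 8): d=(6,8) right/bottom  bias=-1
    (2,1)@(5, 3): e=[10,0,10] → X  [on edge]
    (3,1)@(7, 3): e=[14,12,-6] → .
    (2,2)@(5, 5): e=[2,-4,22] → .
    (3,2)@(7, 5): e=[6,8,6] → X
    (4,2)@(9, 5): e=[10,20,-10] → .
    (3,3)@(7, 7): e=[-2,4,18] → .
    (4,3)@(9, 7): e=[2,16,2] → X
    (5,3)@(11, 7): e=[6,28,-14] → .
    (3,4)@(7, 9): e=[-10,0,30] → .  [on edge]
    (4,4)@(9, 9): e=[-6,12,14] → .
    (4,7)@(9, 15): e=[-30,0,50] → .  [on edge]
  covered (3 px):
    . . . . . . . .
    . . X . . . . .
    . . . X . . . .
    . . . . X . . .
    . . . . . . . .
    . . . . . . . .
    . . . . . . . .
    . . . . . . . .
    . . . . . . . .
T2:
  2·area = 40
  edge (14, 2)→(16, 6): d=(2,4) right/bottom  bias=-1
  edge (16, 6)→(10, 14): d=(-6,8) right/bottom  bias=-1
  edge (10, 14)→(14, 2): d=(4,-12) top-left  bias=+0
    (6,2)@(13, 5): e=[10,30,0] → X  [on edge]
    (7,2)@(15, 5): e=[2,14,24] → X
    (6,3)@(13, 7): e=[14,18,8] → X
    (6,4)@(13, 9): e=[18,6,16] → X
    (7,4)@(15, 9): e=[10,-10,40] → .
    (5,5)@(11, 11): e=[30,10,0] → X  [on edge]
    (6,5)@(13, 11): e=[22,-6,24] → .
    (5,6)@(11, 13): e=[34,-2,8] → .
    (4,8)@(9, 17): e=[50,-10,0] → .  [on edge]
  covered (6 px):
    . . . . . . . .
    . . . . . . . .
    . . . . . . X X
    . . . . . . X X
    . . . . . . X .
    . . . . . X . .
    . . . . . . . .
    . . . . . . . .
    . . . . . . . .
T3:
  2·area = 16  (B↔C swapped to make it positive)
  edge (12, 12)→(4, 12): d=(-8,0) right/bottom  bias=-1
  edge (4, 12)→(16, 10): d=(12,-2) top-left  bias=+0
  edge (16, 10)→(12, 12): d=(-4,2) right/bottom  bias=-1
    (5,5)@(11, 11): e=[8,2,6] → X
    (6,5)@(13, 11): e=[8,6,2] → X
    (7,5)@(15, 11): e=[8,10,-2] → .
    (5,6)@(11, 13): e=[-8,26,-2] → .
    (6,6)@(13, 13): e=[-8,30,-6] → .
  covered (2 px):
    . . . . . . . .
    . . . . . . . .
    . . . . . . . .
    . . . . . . . .
    . . . . . . . .
    . . . . . X X .
    . . . . . . . .
    . . . . . . . .
    . . . . . . . .
T4:
  2·area = 28  (B↔C swapped to make it positive)
  edge (11, 10)→(8, 12): d=(-3,2) right/bottom  bias=-1
  edge (8, 12)→(0, 8): d=(-8,-4) top-left  bias=+0
  edge (0, 8)→(11, 10): d=(11,2) right/bottom  bias=-1
    (1,4)@(3, 9): e=[19,4,5] → X
    (2,4)@(5, 9): e=[15,12,1] → X
    (3,4)@(7, 9): e=[11,20,-3] → .
    (1,5)@(3, 11): e=[13,-12,27] → .
    (2,5)@(5, 11): e=[9,-4,23] → .
    (3,5)@(7, 11): e=[5,4,19] → X
    (4,5)@(9, 11): e=[1,12,15] → X
    (5,5)@(11, 11): e=[-3,20,11] → .
    (3,6)@(7, 13): e=[-1,-12,41] → .
    (4,6)@(9, 13): e=[-5,-4,37] → .
  covered (4 px):
    . . . . . . . .
    . . . . . . . .
    . . . . . . . .
    . . . . . . . .
    . X X . . . . .
    . . . X X . . .
    . . . . . . . .
    . . . . . . . .
    . . . . . . . .

Final: 17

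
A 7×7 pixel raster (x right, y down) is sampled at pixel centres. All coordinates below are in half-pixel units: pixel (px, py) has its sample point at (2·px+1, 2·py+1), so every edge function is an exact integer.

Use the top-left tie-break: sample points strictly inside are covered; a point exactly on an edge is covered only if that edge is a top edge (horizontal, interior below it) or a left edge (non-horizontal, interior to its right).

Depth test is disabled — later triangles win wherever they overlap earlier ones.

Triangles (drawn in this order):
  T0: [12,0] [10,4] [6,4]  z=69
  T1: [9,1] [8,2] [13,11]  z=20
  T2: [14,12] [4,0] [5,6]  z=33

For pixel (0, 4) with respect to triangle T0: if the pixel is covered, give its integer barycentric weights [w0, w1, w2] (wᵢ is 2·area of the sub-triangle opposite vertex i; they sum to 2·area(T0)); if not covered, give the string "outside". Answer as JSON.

T0:
  2·area = 16
  edge (12, 0)→(10, 4): d=(-2,4) right/bottom  bias=-1
  edge (10, 4)→(6, 4): d=(-4,0) right/bottom  bias=-1
  edge (6, 4)→(12, 0): d=(6,-4) top-left  bias=+0
    (5,0)@(11, 1): e=[2,12,2] → #
    (6,0)@(13, 1): e=[-6,12,10] → ·
    (4,1)@(9, 3): e=[6,4,6] → #
    (5,1)@(11, 3): e=[-2,4,14] → ·
    (4,2)@(9, 5): e=[2,-4,18] → ·
  covered (2 px):
    · · · · · # ·
    · · · · # · ·
    · · · · · · ·
    · · · · · · ·
    · · · · · · ·
    · · · · · · ·
    · · · · · · ·
T1:
  2·area = 14  (B↔C swapped to make it positive)
  edge (9, 1)→(13, 11): d=(4,10) right/bottom  bias=-1
  edge (13, 11)→(8, 2): d=(-5,-9) top-left  bias=+0
  edge (8, 2)→(9, 1): d=(1,-1) top-left  bias=+0
    (4,0)@(9, 1): e=[0,14,0] → ·  [on edge]
    (3,1)@(7, 3): e=[28,-14,0] → ·  [on edge]
    (4,1)@(9, 3): e=[8,4,2] → #
    (5,1)@(11, 3): e=[-12,22,4] → ·
    (2,2)@(5, 5): e=[56,-42,0] → ·  [on edge]
    (4,2)@(9, 5): e=[16,-6,4] → ·
    (1,3)@(3, 7): e=[84,-70,0] → ·  [on edge]
    (5,3)@(11, 7): e=[4,2,8] → #
    (6,3)@(13, 7): e=[-16,20,10] → ·
    (0,4)@(1, 9): e=[112,-98,0] → ·  [on edge]
    (5,4)@(11, 9): e=[12,-8,10] → ·
    (6,5)@(13, 11): e=[0,0,14] → ·  [on edge]
  covered (2 px):
    · · · · · · ·
    · · · · # · ·
    · · · · · · ·
    · · · · · # ·
    · · · · · · ·
    · · · · · · ·
    · · · · · · ·
T2:
  2·area = 48  (B↔C swapped to make it positive)
  edge (14, 12)→(5, 6): d=(-9,-6) top-left  bias=+0
  edge (5, 6)→(4, 0): d=(-1,-6) top-left  bias=+0
  edge (4, 0)→(14, 12): d=(10,12) right/bottom  bias=-1
    (2,1)@(5, 3): e=[27,3,18] → #
    (3,1)@(7, 3): e=[39,15,-6] → ·
    (2,2)@(5, 5): e=[9,1,38] → #
    (3,2)@(7, 5): e=[21,13,14] → #
    (4,2)@(9, 5): e=[33,25,-10] → ·
    (2,3)@(5, 7): e=[-9,-1,58] → ·
    (3,3)@(7, 7): e=[3,11,34] → #
    (4,3)@(9, 7): e=[15,23,10] → #
    (5,3)@(11, 7): e=[27,35,-14] → ·
    (3,4)@(7, 9): e=[-15,9,54] → ·
    (4,4)@(9, 9): e=[-3,21,30] → ·
    (5,4)@(11, 9): e=[9,33,6] → #
  covered (7 px):
    · · · · · · ·
    · · # · · · ·
    · · # # · · ·
    · · · # # · ·
    · · · · · # ·
    · · · · · · #
    · · · · · · ·

Result: "outside"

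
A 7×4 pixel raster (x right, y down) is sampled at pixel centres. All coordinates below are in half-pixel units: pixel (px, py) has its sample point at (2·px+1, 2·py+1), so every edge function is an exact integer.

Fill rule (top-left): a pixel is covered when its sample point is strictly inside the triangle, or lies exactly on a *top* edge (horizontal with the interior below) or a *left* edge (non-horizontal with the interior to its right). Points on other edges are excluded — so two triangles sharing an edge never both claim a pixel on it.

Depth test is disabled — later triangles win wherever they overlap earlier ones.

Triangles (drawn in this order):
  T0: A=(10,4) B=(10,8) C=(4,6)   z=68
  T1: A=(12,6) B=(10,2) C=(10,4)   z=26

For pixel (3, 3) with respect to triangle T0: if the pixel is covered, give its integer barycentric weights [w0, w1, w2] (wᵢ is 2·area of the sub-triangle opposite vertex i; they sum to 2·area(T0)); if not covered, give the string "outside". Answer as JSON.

T0:
  2·area = 24
  edge (10, 4)→(10, 8): d=(0,4) right/bottom  bias=-1
  edge (10, 8)→(4, 6): d=(-6,-2) top-left  bias=+0
  edge (4, 6)→(10, 4): d=(6,-2) top-left  bias=+0
    (6,1)@(13, 3): e=[-12,36,0] → ·  [on edge]
    (0,2)@(1, 5): e=[36,0,-12] → ·  [on edge]
    (3,2)@(7, 5): e=[12,12,0] → #  [on edge]
    (4,2)@(9, 5): e=[4,16,4] → #
    (5,2)@(11, 5): e=[-4,20,8] → ·
    (0,3)@(1, 7): e=[36,-12,0] → ·  [on edge]
    (3,3)@(7, 7): e=[12,0,12] → #  [on edge]
    (5,3)@(11, 7): e=[-4,8,20] → ·
  covered (4 px):
    · · · · · · ·
    · · · · · · ·
    · · · # # · ·
    · · · # # · ·
T1:
  2·area = 4  (B↔C swapped to make it positive)
  edge (12, 6)→(10, 4): d=(-2,-2) top-left  bias=+0
  edge (10, 4)→(10, 2): d=(0,-2) top-left  bias=+0
  edge (10, 2)→(12, 6): d=(2,4) right/bottom  bias=-1
    (3,0)@(7, 1): e=[0,-6,10] → ·  [on edge]
    (4,1)@(9, 3): e=[0,-2,6] → ·  [on edge]
    (5,2)@(11, 5): e=[0,2,2] → #  [on edge]
    (6,2)@(13, 5): e=[4,6,-6] → ·
    (5,3)@(11, 7): e=[-4,2,6] → ·
    (6,3)@(13, 7): e=[0,6,-2] → ·  [on edge]
  covered (1 px):
    · · · · · · ·
    · · · · · · ·
    · · · · · # ·
    · · · · · · ·

Final: [0,12,12]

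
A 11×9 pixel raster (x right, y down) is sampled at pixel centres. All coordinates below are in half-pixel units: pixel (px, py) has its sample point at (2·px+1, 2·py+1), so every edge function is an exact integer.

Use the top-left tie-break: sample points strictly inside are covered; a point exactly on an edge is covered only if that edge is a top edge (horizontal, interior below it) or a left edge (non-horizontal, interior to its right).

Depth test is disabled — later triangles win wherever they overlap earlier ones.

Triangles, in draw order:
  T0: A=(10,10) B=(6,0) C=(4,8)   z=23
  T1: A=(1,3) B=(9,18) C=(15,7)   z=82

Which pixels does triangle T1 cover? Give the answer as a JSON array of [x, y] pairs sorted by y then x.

T0:
  2·area = 52  (B↔C swapped to make it positive)
  edge (10, 10)→(4, 8): d=(-6,-2) top-left  bias=+0
  edge (4, 8)→(6, 0): d=(2,-8) top-left  bias=+0
  edge (6, 0)→(10, 10): d=(4,10) right/bottom  bias=-1
    (3,1)@(7, 3): e=[36,14,2] → █
    (4,1)@(9, 3): e=[40,30,-18] → ·
    (2,2)@(5, 5): e=[20,2,30] → █
    (4,2)@(9, 5): e=[28,34,-10] → ·
    (0,3)@(1, 7): e=[0,-26,78] → ·  [on edge]
    (2,3)@(5, 7): e=[8,6,38] → █
    (4,3)@(9, 7): e=[16,38,-2] → ·
    (2,4)@(5, 9): e=[-4,10,46] → ·
    (3,4)@(7, 9): e=[0,26,26] → █  [on edge]
    (4,4)@(9, 9): e=[4,42,6] → █
    (5,4)@(11, 9): e=[8,58,-14] → ·
    (3,5)@(7, 11): e=[-12,30,34] → ·
    (6,5)@(13, 11): e=[0,78,-26] → ·  [on edge]
    (9,6)@(19, 13): e=[0,130,-78] → ·  [on edge]
  covered (7 px):
    · · · · · · · · · · ·
    · · · █ · · · · · · ·
    · · █ █ · · · · · · ·
    · · █ █ · · · · · · ·
    · · · █ █ · · · · · ·
    · · · · · · · · · · ·
    · · · · · · · · · · ·
    · · · · · · · · · · ·
    · · · · · · · · · · ·
T1:
  2·area = 178  (B↔C swapped to make it positive)
  edge (1, 3)→(15, 7): d=(14,4) right/bottom  bias=-1
  edge (15, 7)→(9, 18): d=(-6,11) right/bottom  bias=-1
  edge (9, 18)→(1, 3): d=(-8,-15) top-left  bias=+0
    (0,1)@(1, 3): e=[0,178,0] → ·  [on edge]
    (1,2)@(3, 5): e=[20,144,14] → █
    (2,2)@(5, 5): e=[12,122,44] → █
    (3,2)@(7, 5): e=[4,100,74] → █
    (4,2)@(9, 5): e=[-4,78,104] → ·
    (1,3)@(3, 7): e=[48,132,-2] → ·
    (2,3)@(5, 7): e=[40,110,28] → █
    (4,3)@(9, 7): e=[24,66,88] → █
    (5,3)@(11, 7): e=[16,44,118] → █
    (6,3)@(13, 7): e=[8,22,148] → █
    (7,3)@(15, 7): e=[0,0,178] → ·  [on edge]
    (2,4)@(5, 9): e=[68,98,12] → █
  covered (21 px):
    · · · · · · · · · · ·
    · · · · · · · · · · ·
    · █ █ █ · · · · · · ·
    · · █ █ █ █ █ · · · ·
    · · █ █ █ █ █ · · · ·
    · · · █ █ █ · · · · ·
    · · · █ █ █ · · · · ·
    · · · · █ · · · · · ·
    · · · · █ · · · · · ·

Final: [[1,2],[2,2],[3,2],[2,3],[3,3],[4,3],[5,3],[6,3],[2,4],[3,4],[4,4],[5,4],[6,4],[3,5],[4,5],[5,5],[3,6],[4,6],[5,6],[4,7],[4,8]]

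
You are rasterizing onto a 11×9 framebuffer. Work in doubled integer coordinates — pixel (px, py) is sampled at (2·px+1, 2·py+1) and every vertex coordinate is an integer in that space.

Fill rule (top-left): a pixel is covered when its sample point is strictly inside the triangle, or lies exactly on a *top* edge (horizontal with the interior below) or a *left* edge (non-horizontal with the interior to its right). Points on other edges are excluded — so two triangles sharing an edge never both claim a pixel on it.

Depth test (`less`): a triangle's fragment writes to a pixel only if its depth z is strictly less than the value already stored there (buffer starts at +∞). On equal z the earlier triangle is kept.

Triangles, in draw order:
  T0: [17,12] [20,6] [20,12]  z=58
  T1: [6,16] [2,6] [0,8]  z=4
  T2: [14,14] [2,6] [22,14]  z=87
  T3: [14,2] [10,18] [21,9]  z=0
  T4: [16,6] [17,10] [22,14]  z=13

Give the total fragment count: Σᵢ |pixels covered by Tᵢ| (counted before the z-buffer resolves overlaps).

T0:
  2·area = 18
  edge (17, 12)→(20, 6): d=(3,-6) top-left  bias=+0
  edge (20, 6)→(20, 12): d=(0,6) right/bottom  bias=-1
  edge (20, 12)→(17, 12): d=(-3,0) right/bottom  bias=-1
    (9,4)@(19, 9): e=[3,6,9] → X
    (10,4)@(21, 9): e=[15,-6,9] → .
    (9,5)@(19, 11): e=[9,6,3] → X
    (10,5)@(21, 11): e=[21,-6,3] → .
    (9,6)@(19, 13): e=[15,6,-3] → .
  covered (2 px):
    . . . . . . . . . . .
    . . . . . . . . . . .
    . . . . . . . . . . .
    . . . . . . . . . . .
    . . . . . . . . . X .
    . . . . . . . . . X .
    . . . . . . . . . . .
    . . . . . . . . . . .
    . . . . . . . . . . .
T1:
  2·area = 28  (B↔C swapped to make it positive)
  edge (6, 16)→(0, 8): d=(-6,-8) top-left  bias=+0
  edge (0, 8)→(2, 6): d=(2,-2) top-left  bias=+0
  edge (2, 6)→(6, 16): d=(4,10) right/bottom  bias=-1
    (3,0)@(7, 1): e=[98,0,-70] → .  [on edge]
    (2,1)@(5, 3): e=[70,0,-42] → .  [on edge]
    (1,2)@(3, 5): e=[42,0,-14] → .  [on edge]
    (0,3)@(1, 7): e=[14,0,14] → X  [on edge]
    (1,3)@(3, 7): e=[30,4,-6] → .
    (0,4)@(1, 9): e=[2,4,22] → X
    (1,4)@(3, 9): e=[18,8,2] → X
    (2,4)@(5, 9): e=[34,12,-18] → .
    (0,5)@(1, 11): e=[-10,8,30] → .
    (1,5)@(3, 11): e=[6,12,10] → X
    (2,5)@(5, 11): e=[22,16,-10] → .
    (1,6)@(3, 13): e=[-6,16,18] → .
  covered (4 px):
    . . . . . . . . . . .
    . . . . . . . . . . .
    . . . . . . . . . . .
    X . . . . . . . . . .
    X X . . . . . . . . .
    . X . . . . . . . . .
    . . . . . . . . . . .
    . . . . . . . . . . .
    . . . . . . . . . . .
T2:
  2·area = 64
  edge (14, 14)→(2, 6): d=(-12,-8) top-left  bias=+0
  edge (2, 6)→(22, 14): d=(20,8) right/bottom  bias=-1
  edge (22, 14)→(14, 14): d=(-8,0) right/bottom  bias=-1
    (3,4)@(7, 9): e=[4,20,40] → X
    (4,4)@(9, 9): e=[20,4,40] → X
    (5,4)@(11, 9): e=[36,-12,40] → .
    (3,5)@(7, 11): e=[-20,60,24] → .
    (4,5)@(9, 11): e=[-4,44,24] → .
    (5,5)@(11, 11): e=[12,28,24] → X
    (6,5)@(13, 11): e=[28,12,24] → X
    (7,5)@(15, 11): e=[44,-4,24] → .
    (5,6)@(11, 13): e=[-12,68,8] → .
    (6,6)@(13, 13): e=[4,52,8] → X
    (7,6)@(15, 13): e=[20,36,8] → X
    (8,6)@(17, 13): e=[36,20,8] → X
  covered (8 px):
    . . . . . . . . . . .
    . . . . . . . . . . .
    . . . . . . . . . . .
    . . . . . . . . . . .
    . . . X X . . . . . .
    . . . . . X X . . . .
    . . . . . . X X X X .
    . . . . . . . . . . .
    . . . . . . . . . . .
T3:
  2·area = 140  (B↔C swapped to make it positive)
  edge (14, 2)→(21, 9): d=(7,7) right/bottom  bias=-1
  edge (21, 9)→(10, 18): d=(-11,9) right/bottom  bias=-1
  edge (10, 18)→(14, 2): d=(4,-16) top-left  bias=+0
    (6,0)@(13, 1): e=[0,160,-20] → .  [on edge]
    (7,1)@(15, 3): e=[0,120,20] → .  [on edge]
    (7,2)@(15, 5): e=[14,98,28] → X
    (8,2)@(17, 5): e=[0,80,60] → .  [on edge]
    (6,3)@(13, 7): e=[42,94,4] → X
    (8,3)@(17, 7): e=[14,58,68] → X
    (9,3)@(19, 7): e=[0,40,100] → .  [on edge]
    (6,4)@(13, 9): e=[56,72,12] → X
    (9,4)@(19, 9): e=[14,18,108] → X
    (10,4)@(21, 9): e=[0,0,140] → .  [on edge]
    (6,5)@(13, 11): e=[70,50,20] → X
    (9,5)@(19, 11): e=[28,-4,116] → .
  covered (16 px):
    . . . . . . . . . . .
    . . . . . . . . . . .
    . . . . . . . X . . .
    . . . . . . X X X . .
    . . . . . . X X X X .
    . . . . . . X X X . .
    . . . . . . X X . . .
    . . . . . X X . . . .
    . . . . . X . . . . .
T4:
  2·area = 16  (B↔C swapped to make it positive)
  edge (16, 6)→(22, 14): d=(6,8) right/bottom  bias=-1
  edge (22, 14)→(17, 10): d=(-5,-4) top-left  bias=+0
  edge (17, 10)→(16, 6): d=(-1,-4) top-left  bias=+0
    (8,4)@(17, 9): e=[10,5,1] → X
    (9,4)@(19, 9): e=[-6,13,9] → .
    (8,5)@(17, 11): e=[22,-5,-1] → .
    (9,5)@(19, 11): e=[6,3,7] → X
    (10,5)@(21, 11): e=[-10,11,15] → .
    (9,6)@(19, 13): e=[18,-7,5] → .
    (10,6)@(21, 13): e=[2,1,13] → X
    (10,7)@(21, 15): e=[14,-9,11] → .
  covered (3 px):
    . . . . . . . . . . .
    . . . . . . . . . . .
    . . . . . . . . . . .
    . . . . . . . . . . .
    . . . . . . . . X . .
    . . . . . . . . . X .
    . . . . . . . . . . X
    . . . . . . . . . . .
    . . . . . . . . . . .

Answer: 33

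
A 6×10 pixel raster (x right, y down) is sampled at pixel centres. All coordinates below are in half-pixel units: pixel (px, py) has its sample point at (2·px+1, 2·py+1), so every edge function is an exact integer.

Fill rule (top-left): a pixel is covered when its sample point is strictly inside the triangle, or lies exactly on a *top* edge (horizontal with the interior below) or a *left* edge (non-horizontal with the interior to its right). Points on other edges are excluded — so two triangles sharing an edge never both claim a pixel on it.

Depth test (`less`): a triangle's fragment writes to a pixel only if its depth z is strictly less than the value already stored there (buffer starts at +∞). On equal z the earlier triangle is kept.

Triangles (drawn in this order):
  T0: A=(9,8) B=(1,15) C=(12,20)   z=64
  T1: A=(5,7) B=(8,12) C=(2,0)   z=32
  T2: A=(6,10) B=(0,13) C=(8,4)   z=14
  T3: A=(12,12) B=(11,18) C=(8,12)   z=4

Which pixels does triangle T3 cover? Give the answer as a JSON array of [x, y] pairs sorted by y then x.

T0:
  2·area = 117  (B↔C swapped to make it positive)
  edge (9, 8)→(12, 20): d=(3,12) right/bottom  bias=-1
  edge (12, 20)→(1, 15): d=(-11,-5) top-left  bias=+0
  edge (1, 15)→(9, 8): d=(8,-7) top-left  bias=+0
    (4,4)@(9, 9): e=[3,106,8] → █
    (5,4)@(11, 9): e=[-21,116,22] → ·
    (3,5)@(7, 11): e=[33,74,10] → █
    (5,5)@(11, 11): e=[-15,94,38] → ·
    (2,6)@(5, 13): e=[63,42,12] → █
    (5,6)@(11, 13): e=[-9,72,54] → ·
    (0,7)@(1, 15): e=[117,0,0] → █  [on edge]
    (1,7)@(3, 15): e=[93,10,14] → █
    (5,7)@(11, 15): e=[-3,50,70] → ·
    (0,8)@(1, 17): e=[123,-22,16] → ·
    (1,8)@(3, 17): e=[99,-12,30] → ·
    (2,8)@(5, 17): e=[75,-2,44] → ·
  covered (15 px):
    · · · · · ·
    · · · · · ·
    · · · · · ·
    · · · · · ·
    · · · · █ ·
    · · · █ █ ·
    · · █ █ █ ·
    █ █ █ █ █ ·
    · · · █ █ █
    · · · · · █
T1:
  2·area = 6  (B↔C swapped to make it positive)
  edge (5, 7)→(2, 0): d=(-3,-7) top-left  bias=+0
  edge (2, 0)→(8, 12): d=(6,12) right/bottom  bias=-1
  edge (8, 12)→(5, 7): d=(-3,-5) top-left  bias=+0
    (2,3)@(5, 7): e=[0,6,0] → █  [on edge]
    (3,3)@(7, 7): e=[14,-18,10] → ·
    (2,4)@(5, 9): e=[-6,18,-6] → ·
    (5,8)@(11, 17): e=[12,-6,0] → ·  [on edge]
  covered (1 px):
    · · · · · ·
    · · · · · ·
    · · · · · ·
    · · █ · · ·
    · · · · · ·
    · · · · · ·
    · · · · · ·
    · · · · · ·
    · · · · · ·
    · · · · · ·
T2:
  2·area = 30
  edge (6, 10)→(0, 13): d=(-6,3) right/bottom  bias=-1
  edge (0, 13)→(8, 4): d=(8,-9) top-left  bias=+0
  edge (8, 4)→(6, 10): d=(-2,6) right/bottom  bias=-1
    (4,0)@(9, 1): e=[45,-15,0] → ·  [on edge]
    (3,3)@(7, 7): e=[15,15,0] → ·  [on edge]
    (2,4)@(5, 9): e=[9,13,8] → █
    (3,4)@(7, 9): e=[3,31,-4] → ·
    (1,5)@(3, 11): e=[3,11,16] → █
    (2,5)@(5, 11): e=[-3,29,4] → ·
    (1,6)@(3, 13): e=[-9,27,12] → ·
    (2,6)@(5, 13): e=[-15,45,0] → ·  [on edge]
    (1,9)@(3, 19): e=[-45,75,0] → ·  [on edge]
  covered (2 px):
    · · · · · ·
    · · · · · ·
    · · · · · ·
    · · · · · ·
    · · █ · · ·
    · █ · · · ·
    · · · · · ·
    · · · · · ·
    · · · · · ·
    · · · · · ·
T3:
  2·area = 24
  edge (12, 12)→(11, 18): d=(-1,6) right/bottom  bias=-1
  edge (11, 18)→(8, 12): d=(-3,-6) top-left  bias=+0
  edge (8, 12)→(12, 12): d=(4,0) top-left  bias=+0
    (4,6)@(9, 13): e=[17,3,4] → █
    (5,6)@(11, 13): e=[5,15,4] → █
    (4,7)@(9, 15): e=[15,-3,12] → ·
    (5,7)@(11, 15): e=[3,9,12] → █
    (5,8)@(11, 17): e=[1,3,20] → █
    (5,9)@(11, 19): e=[-1,-3,28] → ·
  covered (4 px):
    · · · · · ·
    · · · · · ·
    · · · · · ·
    · · · · · ·
    · · · · · ·
    · · · · · ·
    · · · · █ █
    · · · · · █
    · · · · · █
    · · · · · ·

Final: [[4,6],[5,6],[5,7],[5,8]]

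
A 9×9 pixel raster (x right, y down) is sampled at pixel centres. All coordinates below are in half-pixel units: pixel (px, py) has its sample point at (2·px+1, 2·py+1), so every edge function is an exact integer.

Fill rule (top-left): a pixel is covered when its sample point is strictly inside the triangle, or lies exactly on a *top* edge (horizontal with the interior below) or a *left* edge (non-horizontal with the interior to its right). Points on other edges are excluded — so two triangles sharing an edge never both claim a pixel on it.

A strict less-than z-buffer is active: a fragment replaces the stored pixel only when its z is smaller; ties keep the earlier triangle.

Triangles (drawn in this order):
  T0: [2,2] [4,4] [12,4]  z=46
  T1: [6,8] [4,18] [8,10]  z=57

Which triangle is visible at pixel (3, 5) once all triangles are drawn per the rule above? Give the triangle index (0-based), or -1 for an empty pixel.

T0:
  2·area = 16  (B↔C swapped to make it positive)
  edge (2, 2)→(12, 4): d=(10,2) right/bottom  bias=-1
  edge (12, 4)→(4, 4): d=(-8,0) right/bottom  bias=-1
  edge (4, 4)→(2, 2): d=(-2,-2) top-left  bias=+0
    (0,0)@(1, 1): e=[-8,24,0] → ·  [on edge]
    (1,1)@(3, 3): e=[8,8,0] → #  [on edge]
    (2,1)@(5, 3): e=[4,8,4] → #
    (3,1)@(7, 3): e=[0,8,8] → ·  [on edge]
    (1,2)@(3, 5): e=[28,-8,-4] → ·
    (2,2)@(5, 5): e=[24,-8,0] → ·  [on edge]
    (8,2)@(17, 5): e=[0,-8,24] → ·  [on edge]
    (3,3)@(7, 7): e=[40,-24,0] → ·  [on edge]
    (4,4)@(9, 9): e=[56,-40,0] → ·  [on edge]
    (5,5)@(11, 11): e=[72,-56,0] → ·  [on edge]
    (6,6)@(13, 13): e=[88,-72,0] → ·  [on edge]
    (7,7)@(15, 15): e=[104,-88,0] → ·  [on edge]
    (8,8)@(17, 17): e=[120,-104,0] → ·  [on edge]
  covered (2 px):
    · · · · · · · · ·
    · # # · · · · · ·
    · · · · · · · · ·
    · · · · · · · · ·
    · · · · · · · · ·
    · · · · · · · · ·
    · · · · · · · · ·
    · · · · · · · · ·
    · · · · · · · · ·
T1:
  2·area = 24  (B↔C swapped to make it positive)
  edge (6, 8)→(8, 10): d=(2,2) right/bottom  bias=-1
  edge (8, 10)→(4, 18): d=(-4,8) right/bottom  bias=-1
  edge (4, 18)→(6, 8): d=(2,-10) top-left  bias=+0
    (0,1)@(1, 3): e=[0,84,-60] → ·  [on edge]
    (3,1)@(7, 3): e=[-12,36,0] → ·  [on edge]
    (1,2)@(3, 5): e=[0,60,-36] → ·  [on edge]
    (2,3)@(5, 7): e=[0,36,-12] → ·  [on edge]
    (3,4)@(7, 9): e=[0,12,12] → ·  [on edge]
    (3,5)@(7, 11): e=[4,4,16] → #
    (4,5)@(9, 11): e=[0,-12,36] → ·  [on edge]
    (2,6)@(5, 13): e=[12,12,0] → #  [on edge]
    (3,6)@(7, 13): e=[8,-4,20] → ·
    (5,6)@(11, 13): e=[0,-36,60] → ·  [on edge]
    (2,7)@(5, 15): e=[16,4,4] → #
    (3,7)@(7, 15): e=[12,-12,24] → ·
    (6,7)@(13, 15): e=[0,-60,84] → ·  [on edge]
    (7,8)@(15, 17): e=[0,-84,108] → ·  [on edge]
  covered (3 px):
    · · · · · · · · ·
    · · · · · · · · ·
    · · · · · · · · ·
    · · · · · · · · ·
    · · · · · · · · ·
    · · · # · · · · ·
    · · # · · · · · ·
    · · # · · · · · ·
    · · · · · · · · ·

Z-buffer (winner per pixel, '.' = empty):
  . . . . . . . . .
  . 0 0 . . . . . .
  . . . . . . . . .
  . . . . . . . . .
  . . . . . . . . .
  . . . 1 . . . . .
  . . 1 . . . . . .
  . . 1 . . . . . .
  . . . . . . . . .

Answer: 1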